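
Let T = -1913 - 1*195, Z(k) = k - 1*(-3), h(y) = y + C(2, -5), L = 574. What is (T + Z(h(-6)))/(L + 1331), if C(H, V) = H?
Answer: -703/635 ≈ -1.1071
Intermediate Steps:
h(y) = 2 + y (h(y) = y + 2 = 2 + y)
Z(k) = 3 + k (Z(k) = k + 3 = 3 + k)
T = -2108 (T = -1913 - 195 = -2108)
(T + Z(h(-6)))/(L + 1331) = (-2108 + (3 + (2 - 6)))/(574 + 1331) = (-2108 + (3 - 4))/1905 = (-2108 - 1)*(1/1905) = -2109*1/1905 = -703/635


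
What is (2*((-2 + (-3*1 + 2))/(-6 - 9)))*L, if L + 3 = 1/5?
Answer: -28/25 ≈ -1.1200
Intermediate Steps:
L = -14/5 (L = -3 + 1/5 = -3 + ⅕ = -14/5 ≈ -2.8000)
(2*((-2 + (-3*1 + 2))/(-6 - 9)))*L = (2*((-2 + (-3*1 + 2))/(-6 - 9)))*(-14/5) = (2*((-2 + (-3 + 2))/(-15)))*(-14/5) = (2*((-2 - 1)*(-1/15)))*(-14/5) = (2*(-3*(-1/15)))*(-14/5) = (2*(⅕))*(-14/5) = (⅖)*(-14/5) = -28/25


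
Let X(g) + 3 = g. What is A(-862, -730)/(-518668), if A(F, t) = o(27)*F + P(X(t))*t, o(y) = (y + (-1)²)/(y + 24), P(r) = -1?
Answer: -6547/13226034 ≈ -0.00049501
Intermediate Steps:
X(g) = -3 + g
o(y) = (1 + y)/(24 + y) (o(y) = (y + 1)/(24 + y) = (1 + y)/(24 + y))
A(F, t) = -t + 28*F/51 (A(F, t) = ((1 + 27)/(24 + 27))*F - t = (28/51)*F - t = ((1/51)*28)*F - t = 28*F/51 - t = -t + 28*F/51)
A(-862, -730)/(-518668) = (-1*(-730) + (28/51)*(-862))/(-518668) = (730 - 24136/51)*(-1/518668) = (13094/51)*(-1/518668) = -6547/13226034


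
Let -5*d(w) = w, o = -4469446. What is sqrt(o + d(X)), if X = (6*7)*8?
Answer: I*sqrt(111737830)/5 ≈ 2114.1*I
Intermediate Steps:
X = 336 (X = 42*8 = 336)
d(w) = -w/5
sqrt(o + d(X)) = sqrt(-4469446 - 1/5*336) = sqrt(-4469446 - 336/5) = sqrt(-22347566/5) = I*sqrt(111737830)/5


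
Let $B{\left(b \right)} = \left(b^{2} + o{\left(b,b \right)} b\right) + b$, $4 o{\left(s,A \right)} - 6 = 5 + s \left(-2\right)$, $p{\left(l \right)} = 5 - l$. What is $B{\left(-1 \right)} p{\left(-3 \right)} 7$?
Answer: $-182$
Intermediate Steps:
$o{\left(s,A \right)} = \frac{11}{4} - \frac{s}{2}$ ($o{\left(s,A \right)} = \frac{3}{2} + \frac{5 + s \left(-2\right)}{4} = \frac{3}{2} + \frac{5 - 2 s}{4} = \frac{3}{2} - \left(- \frac{5}{4} + \frac{s}{2}\right) = \frac{11}{4} - \frac{s}{2}$)
$B{\left(b \right)} = b + b^{2} + b \left(\frac{11}{4} - \frac{b}{2}\right)$ ($B{\left(b \right)} = \left(b^{2} + \left(\frac{11}{4} - \frac{b}{2}\right) b\right) + b = \left(b^{2} + b \left(\frac{11}{4} - \frac{b}{2}\right)\right) + b = b + b^{2} + b \left(\frac{11}{4} - \frac{b}{2}\right)$)
$B{\left(-1 \right)} p{\left(-3 \right)} 7 = \frac{1}{4} \left(-1\right) \left(15 + 2 \left(-1\right)\right) \left(5 - -3\right) 7 = \frac{1}{4} \left(-1\right) \left(15 - 2\right) \left(5 + 3\right) 7 = \frac{1}{4} \left(-1\right) 13 \cdot 8 \cdot 7 = \left(- \frac{13}{4}\right) 8 \cdot 7 = \left(-26\right) 7 = -182$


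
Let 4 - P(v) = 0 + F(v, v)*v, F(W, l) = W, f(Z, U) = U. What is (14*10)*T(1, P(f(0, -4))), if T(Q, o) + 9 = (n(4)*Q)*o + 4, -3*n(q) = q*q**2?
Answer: 35140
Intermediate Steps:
n(q) = -q**3/3 (n(q) = -q*q**2/3 = -q**3/3)
P(v) = 4 - v**2 (P(v) = 4 - (0 + v*v) = 4 - (0 + v**2) = 4 - v**2)
T(Q, o) = -5 - 64*Q*o/3 (T(Q, o) = -9 + (((-1/3*4**3)*Q)*o + 4) = -9 + (((-1/3*64)*Q)*o + 4) = -9 + ((-64*Q/3)*o + 4) = -9 + (-64*Q*o/3 + 4) = -9 + (4 - 64*Q*o/3) = -5 - 64*Q*o/3)
(14*10)*T(1, P(f(0, -4))) = (14*10)*(-5 - 64/3*1*(4 - 1*(-4)**2)) = 140*(-5 - 64/3*1*(4 - 1*16)) = 140*(-5 - 64/3*1*(4 - 16)) = 140*(-5 - 64/3*1*(-12)) = 140*(-5 + 256) = 140*251 = 35140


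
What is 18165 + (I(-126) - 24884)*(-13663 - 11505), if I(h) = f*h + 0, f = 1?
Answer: 629469845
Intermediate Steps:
I(h) = h (I(h) = 1*h + 0 = h + 0 = h)
18165 + (I(-126) - 24884)*(-13663 - 11505) = 18165 + (-126 - 24884)*(-13663 - 11505) = 18165 - 25010*(-25168) = 18165 + 629451680 = 629469845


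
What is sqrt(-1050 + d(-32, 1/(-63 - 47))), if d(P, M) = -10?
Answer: 2*I*sqrt(265) ≈ 32.558*I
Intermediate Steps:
sqrt(-1050 + d(-32, 1/(-63 - 47))) = sqrt(-1050 - 10) = sqrt(-1060) = 2*I*sqrt(265)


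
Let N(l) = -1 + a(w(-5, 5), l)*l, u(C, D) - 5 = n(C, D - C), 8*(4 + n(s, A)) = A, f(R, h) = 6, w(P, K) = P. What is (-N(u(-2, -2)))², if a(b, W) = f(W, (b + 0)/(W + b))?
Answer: 25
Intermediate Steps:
n(s, A) = -4 + A/8
u(C, D) = 1 - C/8 + D/8 (u(C, D) = 5 + (-4 + (D - C)/8) = 5 + (-4 + (-C/8 + D/8)) = 5 + (-4 - C/8 + D/8) = 1 - C/8 + D/8)
a(b, W) = 6
N(l) = -1 + 6*l
(-N(u(-2, -2)))² = (-(-1 + 6*(1 - ⅛*(-2) + (⅛)*(-2))))² = (-(-1 + 6*(1 + ¼ - ¼)))² = (-(-1 + 6*1))² = (-(-1 + 6))² = (-1*5)² = (-5)² = 25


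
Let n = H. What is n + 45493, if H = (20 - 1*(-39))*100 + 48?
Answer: 51441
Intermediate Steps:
H = 5948 (H = (20 + 39)*100 + 48 = 59*100 + 48 = 5900 + 48 = 5948)
n = 5948
n + 45493 = 5948 + 45493 = 51441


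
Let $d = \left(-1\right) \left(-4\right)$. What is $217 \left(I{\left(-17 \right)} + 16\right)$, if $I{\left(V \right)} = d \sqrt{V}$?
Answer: $3472 + 868 i \sqrt{17} \approx 3472.0 + 3578.9 i$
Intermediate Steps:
$d = 4$
$I{\left(V \right)} = 4 \sqrt{V}$
$217 \left(I{\left(-17 \right)} + 16\right) = 217 \left(4 \sqrt{-17} + 16\right) = 217 \left(4 i \sqrt{17} + 16\right) = 217 \left(16 + 4 i \sqrt{17}\right) = 3472 + 868 i \sqrt{17}$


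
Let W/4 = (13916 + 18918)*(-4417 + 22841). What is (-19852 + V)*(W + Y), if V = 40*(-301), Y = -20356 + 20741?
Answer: -77170183804308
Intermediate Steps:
Y = 385
V = -12040
W = 2419734464 (W = 4*((13916 + 18918)*(-4417 + 22841)) = 4*(32834*18424) = 4*604933616 = 2419734464)
(-19852 + V)*(W + Y) = (-19852 - 12040)*(2419734464 + 385) = -31892*2419734849 = -77170183804308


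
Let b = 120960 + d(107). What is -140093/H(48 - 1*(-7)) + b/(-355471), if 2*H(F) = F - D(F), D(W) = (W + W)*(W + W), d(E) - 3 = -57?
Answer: 98141684836/4281648195 ≈ 22.921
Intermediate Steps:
d(E) = -54 (d(E) = 3 - 57 = -54)
D(W) = 4*W**2 (D(W) = (2*W)*(2*W) = 4*W**2)
H(F) = F/2 - 2*F**2 (H(F) = (F - 4*F**2)/2 = F/2 - 2*F**2)
b = 120906 (b = 120960 - 54 = 120906)
-140093/H(48 - 1*(-7)) + b/(-355471) = -140093*2/((1 - 4*(48 - 1*(-7)))*(48 - 1*(-7))) + 120906/(-355471) = -140093*2/((1 - 4*(48 + 7))*(48 + 7)) + 120906*(-1/355471) = -140093*2/(55*(1 - 4*55)) - 120906/355471 = -140093*2/(55*(1 - 220)) - 120906/355471 = -140093/((1/2)*55*(-219)) - 120906/355471 = -140093/(-12045/2) - 120906/355471 = -140093*(-2/12045) - 120906/355471 = 280186/12045 - 120906/355471 = 98141684836/4281648195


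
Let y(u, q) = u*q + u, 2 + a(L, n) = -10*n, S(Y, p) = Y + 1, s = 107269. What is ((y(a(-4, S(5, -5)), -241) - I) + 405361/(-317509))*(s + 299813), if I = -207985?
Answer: 1694448603328104/18677 ≈ 9.0724e+10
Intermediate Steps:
S(Y, p) = 1 + Y
a(L, n) = -2 - 10*n
y(u, q) = u + q*u (y(u, q) = q*u + u = u + q*u)
((y(a(-4, S(5, -5)), -241) - I) + 405361/(-317509))*(s + 299813) = (((-2 - 10*(1 + 5))*(1 - 241) - 1*(-207985)) + 405361/(-317509))*(107269 + 299813) = (((-2 - 10*6)*(-240) + 207985) + 405361*(-1/317509))*407082 = (((-2 - 60)*(-240) + 207985) - 405361/317509)*407082 = ((-62*(-240) + 207985) - 405361/317509)*407082 = ((14880 + 207985) - 405361/317509)*407082 = (222865 - 405361/317509)*407082 = (70761237924/317509)*407082 = 1694448603328104/18677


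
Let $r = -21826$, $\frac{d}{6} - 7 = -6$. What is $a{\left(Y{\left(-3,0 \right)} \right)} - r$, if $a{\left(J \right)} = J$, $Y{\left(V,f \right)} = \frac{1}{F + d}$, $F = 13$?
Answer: $\frac{414695}{19} \approx 21826.0$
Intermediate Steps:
$d = 6$ ($d = 42 + 6 \left(-6\right) = 42 - 36 = 6$)
$Y{\left(V,f \right)} = \frac{1}{19}$ ($Y{\left(V,f \right)} = \frac{1}{13 + 6} = \frac{1}{19}$)
$a{\left(Y{\left(-3,0 \right)} \right)} - r = \frac{1}{19} - -21826 = \frac{1}{19} + 21826 = \frac{414695}{19}$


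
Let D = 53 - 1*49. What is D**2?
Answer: 16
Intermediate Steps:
D = 4 (D = 53 - 49 = 4)
D**2 = 4**2 = 16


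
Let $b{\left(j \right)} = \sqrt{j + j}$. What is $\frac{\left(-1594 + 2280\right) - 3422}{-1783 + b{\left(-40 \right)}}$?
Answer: $\frac{542032}{353241} + \frac{1216 i \sqrt{5}}{353241} \approx 1.5345 + 0.0076975 i$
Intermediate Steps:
$b{\left(j \right)} = \sqrt{2} \sqrt{j}$ ($b{\left(j \right)} = \sqrt{2 j} = \sqrt{2} \sqrt{j}$)
$\frac{\left(-1594 + 2280\right) - 3422}{-1783 + b{\left(-40 \right)}} = \frac{\left(-1594 + 2280\right) - 3422}{-1783 + \sqrt{2} \sqrt{-40}} = \frac{686 - 3422}{-1783 + \sqrt{2} \cdot 2 i \sqrt{10}} = - \frac{2736}{-1783 + 4 i \sqrt{5}}$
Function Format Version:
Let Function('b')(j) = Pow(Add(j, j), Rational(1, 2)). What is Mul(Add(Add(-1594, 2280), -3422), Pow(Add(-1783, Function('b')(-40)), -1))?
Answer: Add(Rational(542032, 353241), Mul(Rational(1216, 353241), I, Pow(5, Rational(1, 2)))) ≈ Add(1.5345, Mul(0.0076975, I))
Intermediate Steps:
Function('b')(j) = Mul(Pow(2, Rational(1, 2)), Pow(j, Rational(1, 2))) (Function('b')(j) = Pow(Mul(2, j), Rational(1, 2)) = Mul(Pow(2, Rational(1, 2)), Pow(j, Rational(1, 2))))
Mul(Add(Add(-1594, 2280), -3422), Pow(Add(-1783, Function('b')(-40)), -1)) = Mul(Add(Add(-1594, 2280), -3422), Pow(Add(-1783, Mul(Pow(2, Rational(1, 2)), Pow(-40, Rational(1, 2)))), -1)) = Mul(Add(686, -3422), Pow(Add(-1783, Mul(Pow(2, Rational(1, 2)), Mul(2, I, Pow(10, Rational(1, 2))))), -1)) = Mul(-2736, Pow(Add(-1783, Mul(4, I, Pow(5, Rational(1, 2)))), -1))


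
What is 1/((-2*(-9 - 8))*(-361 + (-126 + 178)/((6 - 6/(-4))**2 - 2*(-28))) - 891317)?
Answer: -449/405705287 ≈ -1.1067e-6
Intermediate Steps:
1/((-2*(-9 - 8))*(-361 + (-126 + 178)/((6 - 6/(-4))**2 - 2*(-28))) - 891317) = 1/((-2*(-17))*(-361 + 52/((6 - 6*(-1/4))**2 + 56)) - 891317) = 1/(34*(-361 + 52/((6 + 3/2)**2 + 56)) - 891317) = 1/(34*(-361 + 52/((15/2)**2 + 56)) - 891317) = 1/(34*(-361 + 52/(225/4 + 56)) - 891317) = 1/(34*(-361 + 52/(449/4)) - 891317) = 1/(34*(-361 + 52*(4/449)) - 891317) = 1/(34*(-361 + 208/449) - 891317) = 1/(34*(-161881/449) - 891317) = 1/(-5503954/449 - 891317) = 1/(-405705287/449) = -449/405705287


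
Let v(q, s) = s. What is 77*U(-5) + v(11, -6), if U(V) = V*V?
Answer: 1919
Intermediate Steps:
U(V) = V**2
77*U(-5) + v(11, -6) = 77*(-5)**2 - 6 = 77*25 - 6 = 1925 - 6 = 1919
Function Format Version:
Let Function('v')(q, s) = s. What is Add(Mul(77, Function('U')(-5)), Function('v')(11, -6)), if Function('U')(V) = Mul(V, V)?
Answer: 1919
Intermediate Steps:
Function('U')(V) = Pow(V, 2)
Add(Mul(77, Function('U')(-5)), Function('v')(11, -6)) = Add(Mul(77, Pow(-5, 2)), -6) = Add(Mul(77, 25), -6) = Add(1925, -6) = 1919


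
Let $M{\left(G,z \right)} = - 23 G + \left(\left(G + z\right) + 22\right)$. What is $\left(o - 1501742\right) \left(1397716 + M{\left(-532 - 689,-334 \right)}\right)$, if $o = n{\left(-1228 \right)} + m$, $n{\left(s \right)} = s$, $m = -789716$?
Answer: $-3265394718476$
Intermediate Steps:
$o = -790944$ ($o = -1228 - 789716 = -790944$)
$M{\left(G,z \right)} = 22 + z - 22 G$ ($M{\left(G,z \right)} = - 23 G + \left(22 + G + z\right) = 22 + z - 22 G$)
$\left(o - 1501742\right) \left(1397716 + M{\left(-532 - 689,-334 \right)}\right) = \left(-790944 - 1501742\right) \left(1397716 - \left(312 + 22 \left(-532 - 689\right)\right)\right) = - 2292686 \left(1397716 - \left(312 + 22 \left(-532 - 689\right)\right)\right) = - 2292686 \left(1397716 - -26550\right) = - 2292686 \left(1397716 + \left(22 - 334 + 26862\right)\right) = - 2292686 \left(1397716 + 26550\right) = \left(-2292686\right) 1424266 = -3265394718476$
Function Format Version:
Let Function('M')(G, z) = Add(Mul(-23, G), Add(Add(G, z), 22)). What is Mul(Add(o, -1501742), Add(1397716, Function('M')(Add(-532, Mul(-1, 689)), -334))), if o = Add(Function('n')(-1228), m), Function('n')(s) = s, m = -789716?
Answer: -3265394718476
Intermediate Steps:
o = -790944 (o = Add(-1228, -789716) = -790944)
Function('M')(G, z) = Add(22, z, Mul(-22, G)) (Function('M')(G, z) = Add(Mul(-23, G), Add(22, G, z)) = Add(22, z, Mul(-22, G)))
Mul(Add(o, -1501742), Add(1397716, Function('M')(Add(-532, Mul(-1, 689)), -334))) = Mul(Add(-790944, -1501742), Add(1397716, Add(22, -334, Mul(-22, Add(-532, Mul(-1, 689)))))) = Mul(-2292686, Add(1397716, Add(22, -334, Mul(-22, Add(-532, -689))))) = Mul(-2292686, Add(1397716, Add(22, -334, Mul(-22, -1221)))) = Mul(-2292686, Add(1397716, Add(22, -334, 26862))) = Mul(-2292686, Add(1397716, 26550)) = Mul(-2292686, 1424266) = -3265394718476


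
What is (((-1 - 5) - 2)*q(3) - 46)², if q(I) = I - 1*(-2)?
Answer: 7396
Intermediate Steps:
q(I) = 2 + I (q(I) = I + 2 = 2 + I)
(((-1 - 5) - 2)*q(3) - 46)² = (((-1 - 5) - 2)*(2 + 3) - 46)² = ((-6 - 2)*5 - 46)² = (-8*5 - 46)² = (-40 - 46)² = (-86)² = 7396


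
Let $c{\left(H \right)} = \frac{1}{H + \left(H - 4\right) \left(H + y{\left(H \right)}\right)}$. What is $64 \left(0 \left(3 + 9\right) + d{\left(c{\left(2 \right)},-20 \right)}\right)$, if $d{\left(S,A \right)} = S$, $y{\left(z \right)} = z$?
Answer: $- \frac{32}{3} \approx -10.667$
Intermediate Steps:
$c{\left(H \right)} = \frac{1}{H + 2 H \left(-4 + H\right)}$ ($c{\left(H \right)} = \frac{1}{H + \left(H - 4\right) \left(H + H\right)} = \frac{1}{H + \left(-4 + H\right) 2 H} = \frac{1}{H + 2 H \left(-4 + H\right)}$)
$64 \left(0 \left(3 + 9\right) + d{\left(c{\left(2 \right)},-20 \right)}\right) = 64 \left(0 \left(3 + 9\right) + \frac{1}{2 \left(-7 + 2 \cdot 2\right)}\right) = 64 \left(0 \cdot 12 + \frac{1}{2 \left(-7 + 4\right)}\right) = 64 \left(0 + \frac{1}{2 \left(-3\right)}\right) = 64 \left(0 + \frac{1}{2} \left(- \frac{1}{3}\right)\right) = 64 \left(0 - \frac{1}{6}\right) = 64 \left(- \frac{1}{6}\right) = - \frac{32}{3}$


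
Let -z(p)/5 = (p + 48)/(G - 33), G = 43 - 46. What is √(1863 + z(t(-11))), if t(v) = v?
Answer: √67253/6 ≈ 43.222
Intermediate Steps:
G = -3
z(p) = 20/3 + 5*p/36 (z(p) = -5*(p + 48)/(-3 - 33) = -5*(48 + p)/(-36) = -5*(48 + p)*(-1)/36 = -5*(-4/3 - p/36) = 20/3 + 5*p/36)
√(1863 + z(t(-11))) = √(1863 + (20/3 + (5/36)*(-11))) = √(1863 + (20/3 - 55/36)) = √(1863 + 185/36) = √(67253/36) = √67253/6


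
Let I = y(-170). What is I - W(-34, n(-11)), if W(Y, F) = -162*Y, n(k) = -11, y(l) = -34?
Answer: -5542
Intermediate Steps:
I = -34
I - W(-34, n(-11)) = -34 - (-162)*(-34) = -34 - 1*5508 = -34 - 5508 = -5542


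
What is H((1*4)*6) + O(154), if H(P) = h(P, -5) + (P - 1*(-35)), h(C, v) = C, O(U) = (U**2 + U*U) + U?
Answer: 47669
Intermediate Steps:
O(U) = U + 2*U**2 (O(U) = (U**2 + U**2) + U = 2*U**2 + U = U + 2*U**2)
H(P) = 35 + 2*P (H(P) = P + (P - 1*(-35)) = P + (P + 35) = P + (35 + P) = 35 + 2*P)
H((1*4)*6) + O(154) = (35 + 2*((1*4)*6)) + 154*(1 + 2*154) = (35 + 2*(4*6)) + 154*(1 + 308) = (35 + 2*24) + 154*309 = (35 + 48) + 47586 = 83 + 47586 = 47669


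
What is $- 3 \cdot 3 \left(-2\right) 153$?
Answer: $2754$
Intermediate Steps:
$- 3 \cdot 3 \left(-2\right) 153 = - 9 \left(-2\right) 153 = \left(-1\right) \left(-18\right) 153 = 18 \cdot 153 = 2754$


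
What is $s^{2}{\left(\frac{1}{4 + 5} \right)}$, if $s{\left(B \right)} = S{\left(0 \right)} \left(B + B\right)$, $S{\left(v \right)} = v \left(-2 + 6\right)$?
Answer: $0$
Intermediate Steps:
$S{\left(v \right)} = 4 v$ ($S{\left(v \right)} = v 4 = 4 v$)
$s{\left(B \right)} = 0$ ($s{\left(B \right)} = 4 \cdot 0 \left(B + B\right) = 0 \cdot 2 B = 0$)
$s^{2}{\left(\frac{1}{4 + 5} \right)} = 0^{2} = 0$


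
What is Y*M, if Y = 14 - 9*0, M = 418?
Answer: 5852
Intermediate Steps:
Y = 14 (Y = 14 + 0 = 14)
Y*M = 14*418 = 5852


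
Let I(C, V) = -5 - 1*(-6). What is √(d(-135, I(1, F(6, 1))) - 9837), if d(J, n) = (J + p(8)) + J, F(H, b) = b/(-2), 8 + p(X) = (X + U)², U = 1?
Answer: I*√10034 ≈ 100.17*I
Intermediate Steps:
p(X) = -8 + (1 + X)² (p(X) = -8 + (X + 1)² = -8 + (1 + X)²)
F(H, b) = -b/2 (F(H, b) = b*(-½) = -b/2)
I(C, V) = 1 (I(C, V) = -5 + 6 = 1)
d(J, n) = 73 + 2*J (d(J, n) = (J + (-8 + (1 + 8)²)) + J = (J + (-8 + 9²)) + J = (J + (-8 + 81)) + J = (J + 73) + J = (73 + J) + J = 73 + 2*J)
√(d(-135, I(1, F(6, 1))) - 9837) = √((73 + 2*(-135)) - 9837) = √((73 - 270) - 9837) = √(-197 - 9837) = √(-10034) = I*√10034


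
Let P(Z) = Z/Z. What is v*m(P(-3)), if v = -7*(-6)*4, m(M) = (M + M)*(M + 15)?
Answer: 5376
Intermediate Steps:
P(Z) = 1
m(M) = 2*M*(15 + M) (m(M) = (2*M)*(15 + M) = 2*M*(15 + M))
v = 168 (v = 42*4 = 168)
v*m(P(-3)) = 168*(2*1*(15 + 1)) = 168*(2*1*16) = 168*32 = 5376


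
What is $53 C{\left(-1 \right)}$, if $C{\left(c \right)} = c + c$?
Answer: $-106$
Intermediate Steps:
$C{\left(c \right)} = 2 c$
$53 C{\left(-1 \right)} = 53 \cdot 2 \left(-1\right) = 53 \left(-2\right) = -106$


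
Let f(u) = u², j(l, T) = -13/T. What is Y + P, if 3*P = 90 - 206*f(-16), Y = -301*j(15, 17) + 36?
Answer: -881407/51 ≈ -17283.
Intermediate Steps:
Y = 4525/17 (Y = -(-3913)/17 + 36 = -301*(-13/17) + 36 = 3913/17 + 36 = 4525/17 ≈ 266.18)
P = -52646/3 (P = (90 - 206*(-16)²)/3 = (90 - 206*256)/3 = (90 - 52736)/3 = (⅓)*(-52646) = -52646/3 ≈ -17549.)
Y + P = 4525/17 - 52646/3 = -881407/51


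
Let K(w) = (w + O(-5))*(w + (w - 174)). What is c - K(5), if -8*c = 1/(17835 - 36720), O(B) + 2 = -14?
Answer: -272548319/151080 ≈ -1804.0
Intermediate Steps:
O(B) = -16 (O(B) = -2 - 14 = -16)
K(w) = (-174 + 2*w)*(-16 + w) (K(w) = (w - 16)*(w + (w - 174)) = (-16 + w)*(w + (-174 + w)) = (-16 + w)*(-174 + 2*w) = (-174 + 2*w)*(-16 + w))
c = 1/151080 (c = -1/(8*(17835 - 36720)) = -⅛/(-18885) = -⅛*(-1/18885) = 1/151080 ≈ 6.6190e-6)
c - K(5) = 1/151080 - (2784 - 206*5 + 2*5²) = 1/151080 - (2784 - 1030 + 2*25) = 1/151080 - (2784 - 1030 + 50) = 1/151080 - 1*1804 = 1/151080 - 1804 = -272548319/151080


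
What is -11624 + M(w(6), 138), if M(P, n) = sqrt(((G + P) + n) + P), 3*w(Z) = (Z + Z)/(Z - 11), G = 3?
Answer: -11624 + sqrt(3485)/5 ≈ -11612.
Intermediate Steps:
w(Z) = 2*Z/(3*(-11 + Z)) (w(Z) = ((Z + Z)/(Z - 11))/3 = ((2*Z)/(-11 + Z))/3 = (2*Z/(-11 + Z))/3 = 2*Z/(3*(-11 + Z)))
M(P, n) = sqrt(3 + n + 2*P) (M(P, n) = sqrt(((3 + P) + n) + P) = sqrt((3 + P + n) + P) = sqrt(3 + n + 2*P))
-11624 + M(w(6), 138) = -11624 + sqrt(3 + 138 + 2*((2/3)*6/(-11 + 6))) = -11624 + sqrt(3 + 138 + 2*((2/3)*6/(-5))) = -11624 + sqrt(3 + 138 + 2*((2/3)*6*(-1/5))) = -11624 + sqrt(3 + 138 + 2*(-4/5)) = -11624 + sqrt(3 + 138 - 8/5) = -11624 + sqrt(697/5) = -11624 + sqrt(3485)/5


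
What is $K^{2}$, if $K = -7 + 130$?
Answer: $15129$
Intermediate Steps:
$K = 123$
$K^{2} = 123^{2} = 15129$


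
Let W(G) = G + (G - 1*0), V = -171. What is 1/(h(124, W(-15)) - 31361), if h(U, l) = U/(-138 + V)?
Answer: -309/9690673 ≈ -3.1886e-5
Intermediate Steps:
W(G) = 2*G (W(G) = G + (G + 0) = G + G = 2*G)
h(U, l) = -U/309 (h(U, l) = U/(-138 - 171) = U/(-309) = -U/309)
1/(h(124, W(-15)) - 31361) = 1/(-1/309*124 - 31361) = 1/(-124/309 - 31361) = 1/(-9690673/309) = -309/9690673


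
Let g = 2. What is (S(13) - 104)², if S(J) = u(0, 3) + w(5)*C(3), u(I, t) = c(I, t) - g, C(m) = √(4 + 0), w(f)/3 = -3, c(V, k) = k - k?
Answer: 15376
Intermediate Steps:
c(V, k) = 0
w(f) = -9 (w(f) = 3*(-3) = -9)
C(m) = 2 (C(m) = √4 = 2)
u(I, t) = -2 (u(I, t) = 0 - 1*2 = 0 - 2 = -2)
S(J) = -20 (S(J) = -2 - 9*2 = -2 - 18 = -20)
(S(13) - 104)² = (-20 - 104)² = (-124)² = 15376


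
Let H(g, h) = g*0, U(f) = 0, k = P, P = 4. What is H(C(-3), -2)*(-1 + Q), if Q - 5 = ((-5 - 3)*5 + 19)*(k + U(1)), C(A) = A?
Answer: 0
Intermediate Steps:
k = 4
H(g, h) = 0
Q = -79 (Q = 5 + ((-5 - 3)*5 + 19)*(4 + 0) = 5 + (-8*5 + 19)*4 = 5 + (-40 + 19)*4 = 5 - 21*4 = 5 - 84 = -79)
H(C(-3), -2)*(-1 + Q) = 0*(-1 - 79) = 0*(-80) = 0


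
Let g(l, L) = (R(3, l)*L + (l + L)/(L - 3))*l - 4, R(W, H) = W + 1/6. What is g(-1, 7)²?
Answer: 6889/9 ≈ 765.44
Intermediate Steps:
R(W, H) = ⅙ + W (R(W, H) = W + ⅙ = ⅙ + W)
g(l, L) = -4 + l*(19*L/6 + (L + l)/(-3 + L)) (g(l, L) = ((⅙ + 3)*L + (l + L)/(L - 3))*l - 4 = (19*L/6 + (L + l)/(-3 + L))*l - 4 = l*(19*L/6 + (L + l)/(-3 + L)) - 4 = -4 + l*(19*L/6 + (L + l)/(-3 + L)))
g(-1, 7)² = ((72 - 24*7 + 6*(-1)² - 51*7*(-1) + 19*(-1)*7²)/(6*(-3 + 7)))² = ((⅙)*(72 - 168 + 6*1 + 357 + 19*(-1)*49)/4)² = ((⅙)*(¼)*(72 - 168 + 6 + 357 - 931))² = ((⅙)*(¼)*(-664))² = (-83/3)² = 6889/9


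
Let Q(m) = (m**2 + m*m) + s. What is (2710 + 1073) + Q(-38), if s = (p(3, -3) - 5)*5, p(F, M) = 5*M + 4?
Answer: 6591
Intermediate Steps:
p(F, M) = 4 + 5*M
s = -80 (s = ((4 + 5*(-3)) - 5)*5 = ((4 - 15) - 5)*5 = (-11 - 5)*5 = -16*5 = -80)
Q(m) = -80 + 2*m**2 (Q(m) = (m**2 + m*m) - 80 = (m**2 + m**2) - 80 = 2*m**2 - 80 = -80 + 2*m**2)
(2710 + 1073) + Q(-38) = (2710 + 1073) + (-80 + 2*(-38)**2) = 3783 + (-80 + 2*1444) = 3783 + (-80 + 2888) = 3783 + 2808 = 6591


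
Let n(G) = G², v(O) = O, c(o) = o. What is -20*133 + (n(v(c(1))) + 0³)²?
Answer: -2659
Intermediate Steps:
-20*133 + (n(v(c(1))) + 0³)² = -20*133 + (1² + 0³)² = -2660 + (1 + 0)² = -2660 + 1² = -2660 + 1 = -2659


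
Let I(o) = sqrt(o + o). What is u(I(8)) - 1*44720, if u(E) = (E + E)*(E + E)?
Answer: -44656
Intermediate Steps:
I(o) = sqrt(2)*sqrt(o) (I(o) = sqrt(2*o) = sqrt(2)*sqrt(o))
u(E) = 4*E**2 (u(E) = (2*E)*(2*E) = 4*E**2)
u(I(8)) - 1*44720 = 4*(sqrt(2)*sqrt(8))**2 - 1*44720 = 4*(sqrt(2)*(2*sqrt(2)))**2 - 44720 = 4*4**2 - 44720 = 4*16 - 44720 = 64 - 44720 = -44656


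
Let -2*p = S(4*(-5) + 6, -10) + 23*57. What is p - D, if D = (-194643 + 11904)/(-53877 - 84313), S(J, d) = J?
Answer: -44899477/69095 ≈ -649.82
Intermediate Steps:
p = -1297/2 (p = -((4*(-5) + 6) + 23*57)/2 = -((-20 + 6) + 1311)/2 = -(-14 + 1311)/2 = -½*1297 = -1297/2 ≈ -648.50)
D = 182739/138190 (D = -182739/(-138190) = -182739*(-1/138190) = 182739/138190 ≈ 1.3224)
p - D = -1297/2 - 1*182739/138190 = -1297/2 - 182739/138190 = -44899477/69095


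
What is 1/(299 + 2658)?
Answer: 1/2957 ≈ 0.00033818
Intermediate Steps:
1/(299 + 2658) = 1/2957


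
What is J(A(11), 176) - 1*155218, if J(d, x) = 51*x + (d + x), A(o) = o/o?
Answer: -146065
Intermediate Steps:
A(o) = 1
J(d, x) = d + 52*x
J(A(11), 176) - 1*155218 = (1 + 52*176) - 1*155218 = (1 + 9152) - 155218 = 9153 - 155218 = -146065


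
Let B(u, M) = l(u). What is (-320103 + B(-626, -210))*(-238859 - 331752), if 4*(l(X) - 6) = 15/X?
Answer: 457357785203733/2504 ≈ 1.8265e+11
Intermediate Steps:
l(X) = 6 + 15/(4*X) (l(X) = 6 + (15/X)/4 = 6 + 15/(4*X))
B(u, M) = 6 + 15/(4*u)
(-320103 + B(-626, -210))*(-238859 - 331752) = (-320103 + (6 + (15/4)/(-626)))*(-238859 - 331752) = (-320103 + (6 + (15/4)*(-1/626)))*(-570611) = (-320103 + (6 - 15/2504))*(-570611) = (-320103 + 15009/2504)*(-570611) = -801522903/2504*(-570611) = 457357785203733/2504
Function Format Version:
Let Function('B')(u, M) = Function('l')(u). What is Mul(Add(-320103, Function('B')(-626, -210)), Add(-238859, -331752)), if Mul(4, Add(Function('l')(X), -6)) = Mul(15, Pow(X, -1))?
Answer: Rational(457357785203733, 2504) ≈ 1.8265e+11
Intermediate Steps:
Function('l')(X) = Add(6, Mul(Rational(15, 4), Pow(X, -1))) (Function('l')(X) = Add(6, Mul(Rational(1, 4), Mul(15, Pow(X, -1)))) = Add(6, Mul(Rational(15, 4), Pow(X, -1))))
Function('B')(u, M) = Add(6, Mul(Rational(15, 4), Pow(u, -1)))
Mul(Add(-320103, Function('B')(-626, -210)), Add(-238859, -331752)) = Mul(Add(-320103, Add(6, Mul(Rational(15, 4), Pow(-626, -1)))), Add(-238859, -331752)) = Mul(Add(-320103, Add(6, Mul(Rational(15, 4), Rational(-1, 626)))), -570611) = Mul(Add(-320103, Add(6, Rational(-15, 2504))), -570611) = Mul(Add(-320103, Rational(15009, 2504)), -570611) = Mul(Rational(-801522903, 2504), -570611) = Rational(457357785203733, 2504)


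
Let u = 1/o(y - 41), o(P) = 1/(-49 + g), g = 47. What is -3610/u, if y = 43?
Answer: 1805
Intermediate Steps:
o(P) = -½ (o(P) = 1/(-49 + 47) = 1/(-2) = -½)
u = -2 (u = 1/(-½) = -2)
-3610/u = -3610/(-2) = -3610*(-½) = 1805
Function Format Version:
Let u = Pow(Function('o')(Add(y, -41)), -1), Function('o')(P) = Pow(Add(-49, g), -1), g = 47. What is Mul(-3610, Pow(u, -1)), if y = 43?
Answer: 1805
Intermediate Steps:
Function('o')(P) = Rational(-1, 2) (Function('o')(P) = Pow(Add(-49, 47), -1) = Pow(-2, -1) = Rational(-1, 2))
u = -2 (u = Pow(Rational(-1, 2), -1) = -2)
Mul(-3610, Pow(u, -1)) = Mul(-3610, Pow(-2, -1)) = Mul(-3610, Rational(-1, 2)) = 1805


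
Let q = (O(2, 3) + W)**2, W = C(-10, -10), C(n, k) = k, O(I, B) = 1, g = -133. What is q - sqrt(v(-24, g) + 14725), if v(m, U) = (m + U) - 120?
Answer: 81 - 4*sqrt(903) ≈ -39.200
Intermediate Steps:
v(m, U) = -120 + U + m (v(m, U) = (U + m) - 120 = -120 + U + m)
W = -10
q = 81 (q = (1 - 10)**2 = (-9)**2 = 81)
q - sqrt(v(-24, g) + 14725) = 81 - sqrt((-120 - 133 - 24) + 14725) = 81 - sqrt(-277 + 14725) = 81 - sqrt(14448) = 81 - 4*sqrt(903)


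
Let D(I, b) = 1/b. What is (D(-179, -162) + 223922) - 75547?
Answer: 24036749/162 ≈ 1.4838e+5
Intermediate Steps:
(D(-179, -162) + 223922) - 75547 = (1/(-162) + 223922) - 75547 = (-1/162 + 223922) - 75547 = 36275363/162 - 75547 = 24036749/162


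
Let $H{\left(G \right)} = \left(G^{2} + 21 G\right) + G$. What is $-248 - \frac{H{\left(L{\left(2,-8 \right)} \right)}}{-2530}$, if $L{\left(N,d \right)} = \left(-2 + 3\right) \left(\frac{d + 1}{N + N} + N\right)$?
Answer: $- \frac{10038951}{40480} \approx -248.0$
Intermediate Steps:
$L{\left(N,d \right)} = N + \frac{1 + d}{2 N}$ ($L{\left(N,d \right)} = 1 \left(\frac{1 + d}{2 N} + N\right) = 1 \left(N + \frac{1 + d}{2 N}\right) = N + \frac{1 + d}{2 N}$)
$H{\left(G \right)} = G^{2} + 22 G$
$-248 - \frac{H{\left(L{\left(2,-8 \right)} \right)}}{-2530} = -248 - \frac{\frac{1 - 8 + 2 \cdot 2^{2}}{2 \cdot 2} \left(22 + \frac{1 - 8 + 2 \cdot 2^{2}}{2 \cdot 2}\right)}{-2530} = -248 - \frac{1}{2} \cdot \frac{1}{2} \left(1 - 8 + 2 \cdot 4\right) \left(22 + \frac{1}{2} \cdot \frac{1}{2} \left(1 - 8 + 2 \cdot 4\right)\right) \left(- \frac{1}{2530}\right) = -248 - \frac{1}{2} \cdot \frac{1}{2} \left(1 - 8 + 8\right) \left(22 + \frac{1}{2} \cdot \frac{1}{2} \left(1 - 8 + 8\right)\right) \left(- \frac{1}{2530}\right) = -248 - \frac{1}{2} \cdot \frac{1}{2} \cdot 1 \left(22 + \frac{1}{2} \cdot \frac{1}{2} \cdot 1\right) \left(- \frac{1}{2530}\right) = -248 - \frac{22 + \frac{1}{4}}{4} \left(- \frac{1}{2530}\right) = -248 - \frac{1}{4} \cdot \frac{89}{4} \left(- \frac{1}{2530}\right) = -248 - \frac{89}{16} \left(- \frac{1}{2530}\right) = -248 - - \frac{89}{40480} = -248 + \frac{89}{40480} = - \frac{10038951}{40480}$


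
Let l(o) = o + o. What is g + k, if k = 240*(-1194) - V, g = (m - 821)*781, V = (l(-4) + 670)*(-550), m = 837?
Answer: 90036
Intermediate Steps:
l(o) = 2*o
V = -364100 (V = (2*(-4) + 670)*(-550) = (-8 + 670)*(-550) = 662*(-550) = -364100)
g = 12496 (g = (837 - 821)*781 = 16*781 = 12496)
k = 77540 (k = 240*(-1194) - 1*(-364100) = -286560 + 364100 = 77540)
g + k = 12496 + 77540 = 90036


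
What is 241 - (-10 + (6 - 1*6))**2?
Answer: 141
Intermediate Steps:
241 - (-10 + (6 - 1*6))**2 = 241 - (-10 + (6 - 6))**2 = 241 - (-10 + 0)**2 = 241 - 1*(-10)**2 = 241 - 1*100 = 241 - 100 = 141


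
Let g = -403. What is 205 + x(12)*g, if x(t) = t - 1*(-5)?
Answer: -6646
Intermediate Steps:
x(t) = 5 + t (x(t) = t + 5 = 5 + t)
205 + x(12)*g = 205 + (5 + 12)*(-403) = 205 + 17*(-403) = 205 - 6851 = -6646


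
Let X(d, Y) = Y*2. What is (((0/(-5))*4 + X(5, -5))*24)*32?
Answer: -7680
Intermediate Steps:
X(d, Y) = 2*Y
(((0/(-5))*4 + X(5, -5))*24)*32 = (((0/(-5))*4 + 2*(-5))*24)*32 = (((0*(-1/5))*4 - 10)*24)*32 = ((0*4 - 10)*24)*32 = ((0 - 10)*24)*32 = -10*24*32 = -240*32 = -7680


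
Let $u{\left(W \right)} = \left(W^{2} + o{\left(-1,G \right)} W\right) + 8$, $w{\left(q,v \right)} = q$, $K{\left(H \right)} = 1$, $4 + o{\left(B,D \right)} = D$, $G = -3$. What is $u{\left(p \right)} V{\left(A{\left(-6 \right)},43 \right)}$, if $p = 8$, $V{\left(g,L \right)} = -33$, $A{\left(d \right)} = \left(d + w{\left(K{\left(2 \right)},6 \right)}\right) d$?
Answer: $-528$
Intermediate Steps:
$o{\left(B,D \right)} = -4 + D$
$A{\left(d \right)} = d \left(1 + d\right)$ ($A{\left(d \right)} = \left(d + 1\right) d = \left(1 + d\right) d = d \left(1 + d\right)$)
$u{\left(W \right)} = 8 + W^{2} - 7 W$ ($u{\left(W \right)} = \left(W^{2} + \left(-4 - 3\right) W\right) + 8 = \left(W^{2} - 7 W\right) + 8 = 8 + W^{2} - 7 W$)
$u{\left(p \right)} V{\left(A{\left(-6 \right)},43 \right)} = \left(8 + 8^{2} - 56\right) \left(-33\right) = \left(8 + 64 - 56\right) \left(-33\right) = 16 \left(-33\right) = -528$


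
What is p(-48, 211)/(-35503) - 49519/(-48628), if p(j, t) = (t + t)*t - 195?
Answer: -2562378859/1726439884 ≈ -1.4842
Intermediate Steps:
p(j, t) = -195 + 2*t**2 (p(j, t) = (2*t)*t - 195 = 2*t**2 - 195 = -195 + 2*t**2)
p(-48, 211)/(-35503) - 49519/(-48628) = (-195 + 2*211**2)/(-35503) - 49519/(-48628) = (-195 + 2*44521)*(-1/35503) - 49519*(-1/48628) = (-195 + 89042)*(-1/35503) + 49519/48628 = 88847*(-1/35503) + 49519/48628 = -88847/35503 + 49519/48628 = -2562378859/1726439884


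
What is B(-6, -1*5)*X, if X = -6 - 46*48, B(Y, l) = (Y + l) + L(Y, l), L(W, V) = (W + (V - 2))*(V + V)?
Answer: -263466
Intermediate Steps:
L(W, V) = 2*V*(-2 + V + W) (L(W, V) = (W + (-2 + V))*(2*V) = (-2 + V + W)*(2*V) = 2*V*(-2 + V + W))
B(Y, l) = Y + l + 2*l*(-2 + Y + l) (B(Y, l) = (Y + l) + 2*l*(-2 + l + Y) = (Y + l) + 2*l*(-2 + Y + l) = Y + l + 2*l*(-2 + Y + l))
X = -2214 (X = -6 - 2208 = -2214)
B(-6, -1*5)*X = (-6 - 1*5 + 2*(-1*5)*(-2 - 6 - 1*5))*(-2214) = (-6 - 5 + 2*(-5)*(-2 - 6 - 5))*(-2214) = (-6 - 5 + 2*(-5)*(-13))*(-2214) = (-6 - 5 + 130)*(-2214) = 119*(-2214) = -263466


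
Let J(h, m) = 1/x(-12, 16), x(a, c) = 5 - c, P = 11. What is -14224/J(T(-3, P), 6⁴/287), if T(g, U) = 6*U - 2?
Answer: 156464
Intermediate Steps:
T(g, U) = -2 + 6*U
J(h, m) = -1/11 (J(h, m) = 1/(5 - 1*16) = 1/(5 - 16) = 1/(-11) = -1/11)
-14224/J(T(-3, P), 6⁴/287) = -14224/(-1/11) = -14224*(-11) = 156464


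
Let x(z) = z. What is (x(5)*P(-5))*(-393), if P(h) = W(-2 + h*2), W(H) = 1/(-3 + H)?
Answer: 131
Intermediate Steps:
P(h) = 1/(-5 + 2*h) (P(h) = 1/(-3 + (-2 + h*2)) = 1/(-3 + (-2 + 2*h)) = 1/(-5 + 2*h))
(x(5)*P(-5))*(-393) = (5/(-5 + 2*(-5)))*(-393) = (5/(-5 - 10))*(-393) = (5/(-15))*(-393) = (5*(-1/15))*(-393) = -1/3*(-393) = 131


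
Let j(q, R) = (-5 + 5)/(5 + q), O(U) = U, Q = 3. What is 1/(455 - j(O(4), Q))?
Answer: 1/455 ≈ 0.0021978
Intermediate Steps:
j(q, R) = 0 (j(q, R) = 0/(5 + q) = 0)
1/(455 - j(O(4), Q)) = 1/(455 - 1*0) = 1/(455 + 0) = 1/455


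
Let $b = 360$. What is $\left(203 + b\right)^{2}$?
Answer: $316969$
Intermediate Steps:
$\left(203 + b\right)^{2} = \left(203 + 360\right)^{2} = 563^{2} = 316969$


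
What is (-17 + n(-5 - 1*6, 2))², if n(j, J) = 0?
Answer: 289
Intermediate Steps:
(-17 + n(-5 - 1*6, 2))² = (-17 + 0)² = (-17)² = 289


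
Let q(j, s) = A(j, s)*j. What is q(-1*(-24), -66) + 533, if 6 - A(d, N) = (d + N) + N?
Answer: 3269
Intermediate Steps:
A(d, N) = 6 - d - 2*N (A(d, N) = 6 - ((d + N) + N) = 6 - ((N + d) + N) = 6 - (d + 2*N) = 6 + (-d - 2*N) = 6 - d - 2*N)
q(j, s) = j*(6 - j - 2*s) (q(j, s) = (6 - j - 2*s)*j = j*(6 - j - 2*s))
q(-1*(-24), -66) + 533 = (-1*(-24))*(6 - (-1)*(-24) - 2*(-66)) + 533 = 24*(6 - 1*24 + 132) + 533 = 24*(6 - 24 + 132) + 533 = 24*114 + 533 = 2736 + 533 = 3269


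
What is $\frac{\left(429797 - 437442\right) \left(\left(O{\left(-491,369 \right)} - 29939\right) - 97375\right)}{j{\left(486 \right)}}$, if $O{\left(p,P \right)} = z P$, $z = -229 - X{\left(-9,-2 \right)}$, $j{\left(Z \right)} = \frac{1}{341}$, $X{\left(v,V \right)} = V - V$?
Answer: $552190055175$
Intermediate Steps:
$X{\left(v,V \right)} = 0$
$j{\left(Z \right)} = \frac{1}{341}$
$z = -229$ ($z = -229 - 0 = -229 + 0 = -229$)
$O{\left(p,P \right)} = - 229 P$
$\frac{\left(429797 - 437442\right) \left(\left(O{\left(-491,369 \right)} - 29939\right) - 97375\right)}{j{\left(486 \right)}} = \left(429797 - 437442\right) \left(\left(\left(-229\right) 369 - 29939\right) - 97375\right) \frac{1}{\frac{1}{341}} = - 7645 \left(\left(-84501 - 29939\right) - 97375\right) 341 = - 7645 \left(-114440 - 97375\right) 341 = \left(-7645\right) \left(-211815\right) 341 = 1619325675 \cdot 341 = 552190055175$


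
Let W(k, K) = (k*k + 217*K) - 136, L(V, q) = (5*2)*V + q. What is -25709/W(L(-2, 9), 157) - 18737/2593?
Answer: -704733235/88302022 ≈ -7.9809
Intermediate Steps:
L(V, q) = q + 10*V (L(V, q) = 10*V + q = q + 10*V)
W(k, K) = -136 + k² + 217*K (W(k, K) = (k² + 217*K) - 136 = -136 + k² + 217*K)
-25709/W(L(-2, 9), 157) - 18737/2593 = -25709/(-136 + (9 + 10*(-2))² + 217*157) - 18737/2593 = -25709/(-136 + (9 - 20)² + 34069) - 18737*1/2593 = -25709/(-136 + (-11)² + 34069) - 18737/2593 = -25709/(-136 + 121 + 34069) - 18737/2593 = -25709/34054 - 18737/2593 = -704733235/88302022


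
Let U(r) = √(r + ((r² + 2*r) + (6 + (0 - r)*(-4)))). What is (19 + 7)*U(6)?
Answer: 52*√21 ≈ 238.29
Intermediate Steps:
U(r) = √(6 + r² + 7*r) (U(r) = √(r + ((r² + 2*r) + (6 - r*(-4)))) = √(r + ((r² + 2*r) + (6 + 4*r))) = √(r + (6 + r² + 6*r)) = √(6 + r² + 7*r))
(19 + 7)*U(6) = (19 + 7)*√(6 + 6² + 7*6) = 26*√(6 + 36 + 42) = 26*√84 = 26*(2*√21) = 52*√21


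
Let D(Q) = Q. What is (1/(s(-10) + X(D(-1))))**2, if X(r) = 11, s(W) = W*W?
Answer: 1/12321 ≈ 8.1162e-5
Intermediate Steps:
s(W) = W**2
(1/(s(-10) + X(D(-1))))**2 = (1/((-10)**2 + 11))**2 = (1/(100 + 11))**2 = (1/111)**2 = 1/12321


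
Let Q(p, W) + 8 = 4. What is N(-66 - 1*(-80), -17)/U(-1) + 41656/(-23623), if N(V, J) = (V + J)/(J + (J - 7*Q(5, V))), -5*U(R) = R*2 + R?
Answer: -131821/141738 ≈ -0.93003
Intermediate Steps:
Q(p, W) = -4 (Q(p, W) = -8 + 4 = -4)
U(R) = -3*R/5 (U(R) = -(R*2 + R)/5 = -(2*R + R)/5 = -3*R/5)
N(V, J) = (J + V)/(28 + 2*J) (N(V, J) = (V + J)/(J + (J - 7*(-4))) = (J + V)/(J + (J + 28)) = (J + V)/(J + (28 + J)) = (J + V)/(28 + 2*J))
N(-66 - 1*(-80), -17)/U(-1) + 41656/(-23623) = ((-17 + (-66 - 1*(-80)))/(2*(14 - 17)))/((-3/5*(-1))) + 41656/(-23623) = ((1/2)*(-17 + (-66 + 80))/(-3))/(3/5) + 41656*(-1/23623) = ((1/2)*(-1/3)*(-17 + 14))*(5/3) - 41656/23623 = ((1/2)*(-1/3)*(-3))*(5/3) - 41656/23623 = (1/2)*(5/3) - 41656/23623 = 5/6 - 41656/23623 = -131821/141738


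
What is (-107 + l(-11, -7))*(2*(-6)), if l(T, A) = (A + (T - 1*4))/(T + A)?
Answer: 3808/3 ≈ 1269.3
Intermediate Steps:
l(T, A) = (-4 + A + T)/(A + T) (l(T, A) = (A + (T - 4))/(A + T) = (A + (-4 + T))/(A + T) = (-4 + A + T)/(A + T))
(-107 + l(-11, -7))*(2*(-6)) = (-107 + (-4 - 7 - 11)/(-7 - 11))*(2*(-6)) = (-107 - 22/(-18))*(-12) = (-107 - 1/18*(-22))*(-12) = (-107 + 11/9)*(-12) = -952/9*(-12) = 3808/3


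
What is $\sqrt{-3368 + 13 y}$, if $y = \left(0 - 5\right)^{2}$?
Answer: $i \sqrt{3043} \approx 55.163 i$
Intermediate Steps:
$y = 25$ ($y = \left(-5\right)^{2} = 25$)
$\sqrt{-3368 + 13 y} = \sqrt{-3368 + 13 \cdot 25} = \sqrt{-3368 + 325} = \sqrt{-3043} = i \sqrt{3043}$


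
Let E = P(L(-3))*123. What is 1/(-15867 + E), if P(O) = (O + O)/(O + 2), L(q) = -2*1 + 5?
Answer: -5/78597 ≈ -6.3616e-5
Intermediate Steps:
L(q) = 3 (L(q) = -2 + 5 = 3)
P(O) = 2*O/(2 + O) (P(O) = (2*O)/(2 + O) = 2*O/(2 + O))
E = 738/5 (E = (2*3/(2 + 3))*123 = (2*3/5)*123 = (2*3*(⅕))*123 = (6/5)*123 = 738/5 ≈ 147.60)
1/(-15867 + E) = 1/(-15867 + 738/5) = 1/(-78597/5) = -5/78597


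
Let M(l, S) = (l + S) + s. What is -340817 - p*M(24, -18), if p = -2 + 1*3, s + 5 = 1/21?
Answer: -7157179/21 ≈ -3.4082e+5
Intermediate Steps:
s = -104/21 (s = -5 + 1/21 = -104/21 ≈ -4.9524)
M(l, S) = -104/21 + S + l (M(l, S) = (l + S) - 104/21 = (S + l) - 104/21 = -104/21 + S + l)
p = 1 (p = -2 + 3 = 1)
-340817 - p*M(24, -18) = -340817 - (-104/21 - 18 + 24) = -340817 - 22/21 = -7157179/21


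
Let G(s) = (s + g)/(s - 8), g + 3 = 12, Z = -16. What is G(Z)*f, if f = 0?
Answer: 0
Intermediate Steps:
g = 9 (g = -3 + 12 = 9)
G(s) = (9 + s)/(-8 + s) (G(s) = (s + 9)/(s - 8) = (9 + s)/(-8 + s))
G(Z)*f = ((9 - 16)/(-8 - 16))*0 = (-7/(-24))*0 = -1/24*(-7)*0 = (7/24)*0 = 0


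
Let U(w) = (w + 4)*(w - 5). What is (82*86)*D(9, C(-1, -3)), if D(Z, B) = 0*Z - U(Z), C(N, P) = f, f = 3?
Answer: -366704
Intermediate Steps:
U(w) = (-5 + w)*(4 + w) (U(w) = (4 + w)*(-5 + w) = (-5 + w)*(4 + w))
C(N, P) = 3
D(Z, B) = 20 + Z - Z² (D(Z, B) = 0*Z - (-20 + Z² - Z) = 0 + (20 + Z - Z²) = 20 + Z - Z²)
(82*86)*D(9, C(-1, -3)) = (82*86)*(20 + 9 - 1*9²) = 7052*(20 + 9 - 1*81) = 7052*(20 + 9 - 81) = 7052*(-52) = -366704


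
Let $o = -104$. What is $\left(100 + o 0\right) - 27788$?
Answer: $-27688$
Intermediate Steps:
$\left(100 + o 0\right) - 27788 = \left(100 - 0\right) - 27788 = \left(100 + 0\right) - 27788 = 100 - 27788 = -27688$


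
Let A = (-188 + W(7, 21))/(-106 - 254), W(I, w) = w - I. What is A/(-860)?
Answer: -29/51600 ≈ -0.00056202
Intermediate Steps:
A = 29/60 (A = (-188 + (21 - 1*7))/(-106 - 254) = (-188 + (21 - 7))/(-360) = (-188 + 14)*(-1/360) = -174*(-1/360) = 29/60 ≈ 0.48333)
A/(-860) = (29/60)/(-860) = (29/60)*(-1/860) = -29/51600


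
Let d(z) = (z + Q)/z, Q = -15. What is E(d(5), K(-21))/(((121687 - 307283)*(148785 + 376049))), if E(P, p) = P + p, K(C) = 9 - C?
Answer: -7/24351772766 ≈ -2.8745e-10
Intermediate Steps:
d(z) = (-15 + z)/z (d(z) = (z - 15)/z = (-15 + z)/z)
E(d(5), K(-21))/(((121687 - 307283)*(148785 + 376049))) = ((-15 + 5)/5 + (9 - 1*(-21)))/(((121687 - 307283)*(148785 + 376049))) = ((⅕)*(-10) + (9 + 21))/((-185596*524834)) = (-2 + 30)/(-97407091064) = 28*(-1/97407091064) = -7/24351772766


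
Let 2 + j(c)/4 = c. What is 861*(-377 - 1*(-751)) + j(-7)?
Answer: 321978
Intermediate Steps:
j(c) = -8 + 4*c
861*(-377 - 1*(-751)) + j(-7) = 861*(-377 - 1*(-751)) + (-8 + 4*(-7)) = 861*(-377 + 751) + (-8 - 28) = 861*374 - 36 = 322014 - 36 = 321978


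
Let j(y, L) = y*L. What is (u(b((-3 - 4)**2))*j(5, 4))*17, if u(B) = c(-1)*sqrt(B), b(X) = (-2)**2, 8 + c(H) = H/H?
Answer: -4760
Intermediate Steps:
j(y, L) = L*y
c(H) = -7 (c(H) = -8 + H/H = -8 + 1 = -7)
b(X) = 4
u(B) = -7*sqrt(B)
(u(b((-3 - 4)**2))*j(5, 4))*17 = ((-7*sqrt(4))*(4*5))*17 = (-7*2*20)*17 = -14*20*17 = -280*17 = -4760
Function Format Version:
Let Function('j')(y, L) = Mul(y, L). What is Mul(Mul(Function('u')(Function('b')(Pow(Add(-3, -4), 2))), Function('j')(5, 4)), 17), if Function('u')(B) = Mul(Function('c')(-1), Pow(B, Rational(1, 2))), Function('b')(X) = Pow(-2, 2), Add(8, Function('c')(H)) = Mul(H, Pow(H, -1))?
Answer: -4760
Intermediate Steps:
Function('j')(y, L) = Mul(L, y)
Function('c')(H) = -7 (Function('c')(H) = Add(-8, Mul(H, Pow(H, -1))) = Add(-8, 1) = -7)
Function('b')(X) = 4
Function('u')(B) = Mul(-7, Pow(B, Rational(1, 2)))
Mul(Mul(Function('u')(Function('b')(Pow(Add(-3, -4), 2))), Function('j')(5, 4)), 17) = Mul(Mul(Mul(-7, Pow(4, Rational(1, 2))), Mul(4, 5)), 17) = Mul(Mul(Mul(-7, 2), 20), 17) = Mul(Mul(-14, 20), 17) = Mul(-280, 17) = -4760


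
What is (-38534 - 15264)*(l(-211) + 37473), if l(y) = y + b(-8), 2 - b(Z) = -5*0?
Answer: -2004728672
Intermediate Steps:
b(Z) = 2 (b(Z) = 2 - (-5)*0 = 2 - 1*0 = 2 + 0 = 2)
l(y) = 2 + y (l(y) = y + 2 = 2 + y)
(-38534 - 15264)*(l(-211) + 37473) = (-38534 - 15264)*((2 - 211) + 37473) = -53798*(-209 + 37473) = -53798*37264 = -2004728672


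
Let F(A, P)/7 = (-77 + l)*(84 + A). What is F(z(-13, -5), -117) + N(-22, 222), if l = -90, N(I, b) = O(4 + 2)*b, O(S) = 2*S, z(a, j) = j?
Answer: -89687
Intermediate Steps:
N(I, b) = 12*b (N(I, b) = (2*(4 + 2))*b = (2*6)*b = 12*b)
F(A, P) = -98196 - 1169*A (F(A, P) = 7*((-77 - 90)*(84 + A)) = 7*(-167*(84 + A)) = 7*(-14028 - 167*A) = -98196 - 1169*A)
F(z(-13, -5), -117) + N(-22, 222) = (-98196 - 1169*(-5)) + 12*222 = (-98196 + 5845) + 2664 = -92351 + 2664 = -89687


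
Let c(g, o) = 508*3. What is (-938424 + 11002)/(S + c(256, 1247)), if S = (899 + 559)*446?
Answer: -463711/325896 ≈ -1.4229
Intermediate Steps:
c(g, o) = 1524
S = 650268 (S = 1458*446 = 650268)
(-938424 + 11002)/(S + c(256, 1247)) = (-938424 + 11002)/(650268 + 1524) = -927422/651792 = -927422*1/651792 = -463711/325896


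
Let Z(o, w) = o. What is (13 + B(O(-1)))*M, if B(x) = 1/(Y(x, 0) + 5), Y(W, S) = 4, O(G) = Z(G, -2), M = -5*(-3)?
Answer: 590/3 ≈ 196.67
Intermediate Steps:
M = 15
O(G) = G
B(x) = 1/9 (B(x) = 1/(4 + 5) = 1/9)
(13 + B(O(-1)))*M = (13 + 1/9)*15 = (118/9)*15 = 590/3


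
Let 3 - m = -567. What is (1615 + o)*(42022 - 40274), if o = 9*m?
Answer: 11790260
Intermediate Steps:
m = 570 (m = 3 - 1*(-567) = 3 + 567 = 570)
o = 5130 (o = 9*570 = 5130)
(1615 + o)*(42022 - 40274) = (1615 + 5130)*(42022 - 40274) = 6745*1748 = 11790260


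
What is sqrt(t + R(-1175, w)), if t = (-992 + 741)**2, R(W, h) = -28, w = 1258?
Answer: 3*sqrt(6997) ≈ 250.94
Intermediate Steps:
t = 63001 (t = (-251)**2 = 63001)
sqrt(t + R(-1175, w)) = sqrt(63001 - 28) = sqrt(62973) = 3*sqrt(6997)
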